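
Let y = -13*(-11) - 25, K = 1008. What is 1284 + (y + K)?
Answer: 2410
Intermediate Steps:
y = 118 (y = 143 - 25 = 118)
1284 + (y + K) = 1284 + (118 + 1008) = 1284 + 1126 = 2410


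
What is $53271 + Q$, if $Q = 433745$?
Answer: $487016$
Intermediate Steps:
$53271 + Q = 53271 + 433745 = 487016$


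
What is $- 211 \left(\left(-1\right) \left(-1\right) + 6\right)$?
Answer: $-1477$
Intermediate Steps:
$- 211 \left(\left(-1\right) \left(-1\right) + 6\right) = - 211 \left(1 + 6\right) = \left(-211\right) 7 = -1477$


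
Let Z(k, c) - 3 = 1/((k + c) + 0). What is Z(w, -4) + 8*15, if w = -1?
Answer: 614/5 ≈ 122.80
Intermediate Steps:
Z(k, c) = 3 + 1/(c + k) (Z(k, c) = 3 + 1/((k + c) + 0) = 3 + 1/((c + k) + 0) = 3 + 1/(c + k))
Z(w, -4) + 8*15 = (1 + 3*(-4) + 3*(-1))/(-4 - 1) + 8*15 = (1 - 12 - 3)/(-5) + 120 = -⅕*(-14) + 120 = 14/5 + 120 = 614/5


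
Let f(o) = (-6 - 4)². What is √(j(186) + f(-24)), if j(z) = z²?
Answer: 2*√8674 ≈ 186.27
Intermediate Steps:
f(o) = 100 (f(o) = (-10)² = 100)
√(j(186) + f(-24)) = √(186² + 100) = √(34596 + 100) = √34696 = 2*√8674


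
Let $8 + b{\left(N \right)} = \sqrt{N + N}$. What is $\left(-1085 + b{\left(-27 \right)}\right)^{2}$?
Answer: $1194595 - 6558 i \sqrt{6} \approx 1.1946 \cdot 10^{6} - 16064.0 i$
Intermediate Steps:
$b{\left(N \right)} = -8 + \sqrt{2} \sqrt{N}$ ($b{\left(N \right)} = -8 + \sqrt{N + N} = -8 + \sqrt{2 N} = -8 + \sqrt{2} \sqrt{N}$)
$\left(-1085 + b{\left(-27 \right)}\right)^{2} = \left(-1085 - \left(8 - \sqrt{2} \sqrt{-27}\right)\right)^{2} = \left(-1085 - \left(8 - \sqrt{2} \cdot 3 i \sqrt{3}\right)\right)^{2} = \left(-1085 - \left(8 - 3 i \sqrt{6}\right)\right)^{2} = \left(-1093 + 3 i \sqrt{6}\right)^{2}$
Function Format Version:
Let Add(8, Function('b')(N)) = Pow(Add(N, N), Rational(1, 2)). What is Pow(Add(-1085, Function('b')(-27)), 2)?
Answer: Add(1194595, Mul(-6558, I, Pow(6, Rational(1, 2)))) ≈ Add(1.1946e+6, Mul(-16064., I))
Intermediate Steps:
Function('b')(N) = Add(-8, Mul(Pow(2, Rational(1, 2)), Pow(N, Rational(1, 2)))) (Function('b')(N) = Add(-8, Pow(Add(N, N), Rational(1, 2))) = Add(-8, Pow(Mul(2, N), Rational(1, 2))) = Add(-8, Mul(Pow(2, Rational(1, 2)), Pow(N, Rational(1, 2)))))
Pow(Add(-1085, Function('b')(-27)), 2) = Pow(Add(-1085, Add(-8, Mul(Pow(2, Rational(1, 2)), Pow(-27, Rational(1, 2))))), 2) = Pow(Add(-1085, Add(-8, Mul(Pow(2, Rational(1, 2)), Mul(3, I, Pow(3, Rational(1, 2)))))), 2) = Pow(Add(-1085, Add(-8, Mul(3, I, Pow(6, Rational(1, 2))))), 2) = Pow(Add(-1093, Mul(3, I, Pow(6, Rational(1, 2)))), 2)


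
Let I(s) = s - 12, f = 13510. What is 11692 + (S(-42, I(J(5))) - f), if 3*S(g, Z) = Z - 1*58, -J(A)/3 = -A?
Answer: -5509/3 ≈ -1836.3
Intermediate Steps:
J(A) = 3*A (J(A) = -(-3)*A = 3*A)
I(s) = -12 + s
S(g, Z) = -58/3 + Z/3 (S(g, Z) = (Z - 1*58)/3 = (Z - 58)/3 = (-58 + Z)/3 = -58/3 + Z/3)
11692 + (S(-42, I(J(5))) - f) = 11692 + ((-58/3 + (-12 + 3*5)/3) - 1*13510) = 11692 + ((-58/3 + (-12 + 15)/3) - 13510) = 11692 + ((-58/3 + (⅓)*3) - 13510) = 11692 + ((-58/3 + 1) - 13510) = 11692 + (-55/3 - 13510) = 11692 - 40585/3 = -5509/3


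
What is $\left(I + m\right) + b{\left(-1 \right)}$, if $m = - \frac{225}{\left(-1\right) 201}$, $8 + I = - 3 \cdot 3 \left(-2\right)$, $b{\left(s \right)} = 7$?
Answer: $\frac{1214}{67} \approx 18.119$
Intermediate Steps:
$I = 10$ ($I = -8 - 3 \cdot 3 \left(-2\right) = -8 - -18 = -8 + 18 = 10$)
$m = \frac{75}{67}$ ($m = - \frac{225}{-201} = \left(-225\right) \left(- \frac{1}{201}\right) = \frac{75}{67} \approx 1.1194$)
$\left(I + m\right) + b{\left(-1 \right)} = \left(10 + \frac{75}{67}\right) + 7 = \frac{745}{67} + 7 = \frac{1214}{67}$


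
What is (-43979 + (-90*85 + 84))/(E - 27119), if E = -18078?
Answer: 51545/45197 ≈ 1.1405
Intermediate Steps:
(-43979 + (-90*85 + 84))/(E - 27119) = (-43979 + (-90*85 + 84))/(-18078 - 27119) = (-43979 + (-7650 + 84))/(-45197) = (-43979 - 7566)*(-1/45197) = -51545*(-1/45197) = 51545/45197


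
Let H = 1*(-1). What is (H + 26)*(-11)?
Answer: -275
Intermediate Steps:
H = -1
(H + 26)*(-11) = (-1 + 26)*(-11) = 25*(-11) = -275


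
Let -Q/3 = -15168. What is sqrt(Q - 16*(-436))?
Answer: 16*sqrt(205) ≈ 229.09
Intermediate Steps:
Q = 45504 (Q = -3*(-15168) = 45504)
sqrt(Q - 16*(-436)) = sqrt(45504 - 16*(-436)) = sqrt(45504 + 6976) = sqrt(52480) = 16*sqrt(205)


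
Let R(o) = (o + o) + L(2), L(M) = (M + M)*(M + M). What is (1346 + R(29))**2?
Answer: 2016400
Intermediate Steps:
L(M) = 4*M**2 (L(M) = (2*M)*(2*M) = 4*M**2)
R(o) = 16 + 2*o (R(o) = (o + o) + 4*2**2 = 2*o + 4*4 = 2*o + 16 = 16 + 2*o)
(1346 + R(29))**2 = (1346 + (16 + 2*29))**2 = (1346 + (16 + 58))**2 = (1346 + 74)**2 = 1420**2 = 2016400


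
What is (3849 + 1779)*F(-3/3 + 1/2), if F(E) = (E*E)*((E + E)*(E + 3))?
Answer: -7035/2 ≈ -3517.5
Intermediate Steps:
F(E) = 2*E³*(3 + E) (F(E) = E²*((2*E)*(3 + E)) = E²*(2*E*(3 + E)) = 2*E³*(3 + E))
(3849 + 1779)*F(-3/3 + 1/2) = (3849 + 1779)*(2*(-3/3 + 1/2)³*(3 + (-3/3 + 1/2))) = 5628*(2*(-3*⅓ + 1*(½))³*(3 + (-3*⅓ + 1*(½)))) = 5628*(2*(-1 + ½)³*(3 + (-1 + ½))) = 5628*(2*(-½)³*(3 - ½)) = 5628*(2*(-⅛)*(5/2)) = 5628*(-5/8) = -7035/2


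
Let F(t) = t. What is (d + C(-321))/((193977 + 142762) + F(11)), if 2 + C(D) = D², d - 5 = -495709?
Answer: -78533/67350 ≈ -1.1660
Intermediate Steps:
d = -495704 (d = 5 - 495709 = -495704)
C(D) = -2 + D²
(d + C(-321))/((193977 + 142762) + F(11)) = (-495704 + (-2 + (-321)²))/((193977 + 142762) + 11) = (-495704 + (-2 + 103041))/(336739 + 11) = (-495704 + 103039)/336750 = -392665*1/336750 = -78533/67350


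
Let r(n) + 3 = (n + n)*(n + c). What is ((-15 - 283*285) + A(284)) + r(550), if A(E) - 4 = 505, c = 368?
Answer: 929636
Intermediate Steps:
A(E) = 509 (A(E) = 4 + 505 = 509)
r(n) = -3 + 2*n*(368 + n) (r(n) = -3 + (n + n)*(n + 368) = -3 + (2*n)*(368 + n) = -3 + 2*n*(368 + n))
((-15 - 283*285) + A(284)) + r(550) = ((-15 - 283*285) + 509) + (-3 + 2*550² + 736*550) = ((-15 - 80655) + 509) + (-3 + 2*302500 + 404800) = (-80670 + 509) + (-3 + 605000 + 404800) = -80161 + 1009797 = 929636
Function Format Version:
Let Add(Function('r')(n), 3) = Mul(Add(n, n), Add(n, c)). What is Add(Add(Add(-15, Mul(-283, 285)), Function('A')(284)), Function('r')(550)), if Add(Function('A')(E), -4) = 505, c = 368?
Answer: 929636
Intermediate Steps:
Function('A')(E) = 509 (Function('A')(E) = Add(4, 505) = 509)
Function('r')(n) = Add(-3, Mul(2, n, Add(368, n))) (Function('r')(n) = Add(-3, Mul(Add(n, n), Add(n, 368))) = Add(-3, Mul(Mul(2, n), Add(368, n))) = Add(-3, Mul(2, n, Add(368, n))))
Add(Add(Add(-15, Mul(-283, 285)), Function('A')(284)), Function('r')(550)) = Add(Add(Add(-15, Mul(-283, 285)), 509), Add(-3, Mul(2, Pow(550, 2)), Mul(736, 550))) = Add(Add(Add(-15, -80655), 509), Add(-3, Mul(2, 302500), 404800)) = Add(Add(-80670, 509), Add(-3, 605000, 404800)) = Add(-80161, 1009797) = 929636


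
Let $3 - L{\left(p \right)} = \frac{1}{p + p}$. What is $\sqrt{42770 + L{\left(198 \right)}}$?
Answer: $\frac{\sqrt{186319177}}{66} \approx 206.82$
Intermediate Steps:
$L{\left(p \right)} = 3 - \frac{1}{2 p}$ ($L{\left(p \right)} = 3 - \frac{1}{p + p} = 3 - \frac{1}{2 p}$)
$\sqrt{42770 + L{\left(198 \right)}} = \sqrt{42770 + \left(3 - \frac{1}{2 \cdot 198}\right)} = \sqrt{42770 + \left(3 - \frac{1}{396}\right)} = \sqrt{42770 + \frac{1187}{396}} = \sqrt{\frac{16938107}{396}} = \frac{\sqrt{186319177}}{66}$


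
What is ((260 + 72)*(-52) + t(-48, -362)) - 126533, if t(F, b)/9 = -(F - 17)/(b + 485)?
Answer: -5895482/41 ≈ -1.4379e+5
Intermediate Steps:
t(F, b) = -9*(-17 + F)/(485 + b) (t(F, b) = 9*(-(F - 17)/(b + 485)) = 9*(-(-17 + F)/(485 + b)) = -9*(-17 + F)/(485 + b))
((260 + 72)*(-52) + t(-48, -362)) - 126533 = ((260 + 72)*(-52) + 9*(17 - 1*(-48))/(485 - 362)) - 126533 = (332*(-52) + 9*(17 + 48)/123) - 126533 = (-17264 + 9*(1/123)*65) - 126533 = (-17264 + 195/41) - 126533 = -707629/41 - 126533 = -5895482/41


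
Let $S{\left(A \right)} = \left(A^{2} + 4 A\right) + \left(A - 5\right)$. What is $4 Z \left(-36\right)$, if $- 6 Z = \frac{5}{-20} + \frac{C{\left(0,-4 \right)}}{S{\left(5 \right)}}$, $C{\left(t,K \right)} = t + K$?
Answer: $- \frac{122}{15} \approx -8.1333$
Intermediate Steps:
$C{\left(t,K \right)} = K + t$
$S{\left(A \right)} = -5 + A^{2} + 5 A$ ($S{\left(A \right)} = \left(A^{2} + 4 A\right) + \left(-5 + A\right) = -5 + A^{2} + 5 A$)
$Z = \frac{61}{1080}$ ($Z = - \frac{\frac{5}{-20} + \frac{-4 + 0}{-5 + 5^{2} + 5 \cdot 5}}{6} = - \frac{5 \left(- \frac{1}{20}\right) - \frac{4}{-5 + 25 + 25}}{6} = - \frac{- \frac{1}{4} - \frac{4}{45}}{6} = \left(- \frac{1}{6}\right) \left(- \frac{61}{180}\right) = \frac{61}{1080} \approx 0.056481$)
$4 Z \left(-36\right) = 4 \cdot \frac{61}{1080} \left(-36\right) = \frac{61}{270} \left(-36\right) = - \frac{122}{15}$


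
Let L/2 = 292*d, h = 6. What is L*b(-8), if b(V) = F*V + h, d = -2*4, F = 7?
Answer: 233600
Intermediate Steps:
d = -8
b(V) = 6 + 7*V (b(V) = 7*V + 6 = 6 + 7*V)
L = -4672 (L = 2*(292*(-8)) = 2*(-2336) = -4672)
L*b(-8) = -4672*(6 + 7*(-8)) = -4672*(6 - 56) = -4672*(-50) = 233600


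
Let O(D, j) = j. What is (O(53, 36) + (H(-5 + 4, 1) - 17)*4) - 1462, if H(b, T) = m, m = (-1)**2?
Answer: -1490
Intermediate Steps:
m = 1
H(b, T) = 1
(O(53, 36) + (H(-5 + 4, 1) - 17)*4) - 1462 = (36 + (1 - 17)*4) - 1462 = (36 - 16*4) - 1462 = (36 - 64) - 1462 = -28 - 1462 = -1490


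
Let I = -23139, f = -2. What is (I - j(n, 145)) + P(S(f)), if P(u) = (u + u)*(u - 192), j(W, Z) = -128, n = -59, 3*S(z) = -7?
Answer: -198937/9 ≈ -22104.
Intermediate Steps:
S(z) = -7/3 (S(z) = (⅓)*(-7) = -7/3)
P(u) = 2*u*(-192 + u) (P(u) = (2*u)*(-192 + u) = 2*u*(-192 + u))
(I - j(n, 145)) + P(S(f)) = (-23139 - 1*(-128)) + 2*(-7/3)*(-192 - 7/3) = (-23139 + 128) + 2*(-7/3)*(-583/3) = -23011 + 8162/9 = -198937/9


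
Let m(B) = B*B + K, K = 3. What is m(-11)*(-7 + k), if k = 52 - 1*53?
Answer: -992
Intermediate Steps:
k = -1 (k = 52 - 53 = -1)
m(B) = 3 + B**2 (m(B) = B*B + 3 = B**2 + 3 = 3 + B**2)
m(-11)*(-7 + k) = (3 + (-11)**2)*(-7 - 1) = (3 + 121)*(-8) = 124*(-8) = -992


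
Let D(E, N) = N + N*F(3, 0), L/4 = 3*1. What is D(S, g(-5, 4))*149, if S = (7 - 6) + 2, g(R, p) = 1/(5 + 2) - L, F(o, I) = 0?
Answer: -12367/7 ≈ -1766.7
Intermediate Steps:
L = 12 (L = 4*(3*1) = 4*3 = 12)
g(R, p) = -83/7 (g(R, p) = 1/(5 + 2) - 1*12 = 1/7 - 12 = ⅐ - 12 = -83/7)
S = 3 (S = 1 + 2 = 3)
D(E, N) = N (D(E, N) = N + N*0 = N + 0 = N)
D(S, g(-5, 4))*149 = -83/7*149 = -12367/7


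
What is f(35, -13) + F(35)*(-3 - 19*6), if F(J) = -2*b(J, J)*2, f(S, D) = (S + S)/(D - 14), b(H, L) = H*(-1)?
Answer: -442330/27 ≈ -16383.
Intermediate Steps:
b(H, L) = -H
f(S, D) = 2*S/(-14 + D) (f(S, D) = (2*S)/(-14 + D) = 2*S/(-14 + D))
F(J) = 4*J (F(J) = -(-2)*J*2 = (2*J)*2 = 4*J)
f(35, -13) + F(35)*(-3 - 19*6) = 2*35/(-14 - 13) + (4*35)*(-3 - 19*6) = 2*35/(-27) + 140*(-3 - 114) = 2*35*(-1/27) + 140*(-117) = -70/27 - 16380 = -442330/27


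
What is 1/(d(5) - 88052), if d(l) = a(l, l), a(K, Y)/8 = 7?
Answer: -1/87996 ≈ -1.1364e-5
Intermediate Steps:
a(K, Y) = 56 (a(K, Y) = 8*7 = 56)
d(l) = 56
1/(d(5) - 88052) = 1/(56 - 88052) = 1/(-87996) = -1/87996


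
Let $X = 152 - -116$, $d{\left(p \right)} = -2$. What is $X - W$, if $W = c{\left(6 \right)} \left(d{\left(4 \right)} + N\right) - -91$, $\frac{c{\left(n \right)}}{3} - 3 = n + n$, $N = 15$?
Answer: $-408$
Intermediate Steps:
$c{\left(n \right)} = 9 + 6 n$ ($c{\left(n \right)} = 9 + 3 \left(n + n\right) = 9 + 3 \cdot 2 n = 9 + 6 n$)
$X = 268$ ($X = 152 + 116 = 268$)
$W = 676$ ($W = \left(9 + 6 \cdot 6\right) \left(-2 + 15\right) - -91 = \left(9 + 36\right) 13 + 91 = 45 \cdot 13 + 91 = 585 + 91 = 676$)
$X - W = 268 - 676 = -408$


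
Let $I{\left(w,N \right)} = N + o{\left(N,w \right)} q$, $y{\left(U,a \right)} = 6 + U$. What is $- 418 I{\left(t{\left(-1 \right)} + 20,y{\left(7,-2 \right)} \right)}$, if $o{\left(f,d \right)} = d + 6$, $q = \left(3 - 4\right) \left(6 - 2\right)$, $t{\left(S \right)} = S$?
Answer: $36366$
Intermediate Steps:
$q = -4$ ($q = \left(-1\right) 4 = -4$)
$o{\left(f,d \right)} = 6 + d$
$I{\left(w,N \right)} = -24 + N - 4 w$ ($I{\left(w,N \right)} = N + \left(6 + w\right) \left(-4\right) = N - \left(24 + 4 w\right) = -24 + N - 4 w$)
$- 418 I{\left(t{\left(-1 \right)} + 20,y{\left(7,-2 \right)} \right)} = - 418 \left(-24 + \left(6 + 7\right) - 4 \left(-1 + 20\right)\right) = - 418 \left(-24 + 13 - 76\right) = \left(-418\right) \left(-87\right) = 36366$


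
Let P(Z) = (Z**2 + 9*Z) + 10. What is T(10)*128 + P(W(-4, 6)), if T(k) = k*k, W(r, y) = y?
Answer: 12900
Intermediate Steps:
P(Z) = 10 + Z**2 + 9*Z
T(k) = k**2
T(10)*128 + P(W(-4, 6)) = 10**2*128 + (10 + 6**2 + 9*6) = 100*128 + (10 + 36 + 54) = 12800 + 100 = 12900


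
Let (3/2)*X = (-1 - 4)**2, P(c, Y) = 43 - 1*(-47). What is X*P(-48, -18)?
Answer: 1500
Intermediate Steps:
P(c, Y) = 90 (P(c, Y) = 43 + 47 = 90)
X = 50/3 (X = 2*(-1 - 4)**2/3 = (2/3)*(-5)**2 = (2/3)*25 = 50/3 ≈ 16.667)
X*P(-48, -18) = (50/3)*90 = 1500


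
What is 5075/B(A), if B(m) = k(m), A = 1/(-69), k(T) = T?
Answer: -350175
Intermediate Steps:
A = -1/69 ≈ -0.014493
B(m) = m
5075/B(A) = 5075/(-1/69) = 5075*(-69) = -350175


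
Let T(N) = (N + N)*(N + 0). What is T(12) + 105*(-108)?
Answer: -11052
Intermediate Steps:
T(N) = 2*N**2 (T(N) = (2*N)*N = 2*N**2)
T(12) + 105*(-108) = 2*12**2 + 105*(-108) = 2*144 - 11340 = 288 - 11340 = -11052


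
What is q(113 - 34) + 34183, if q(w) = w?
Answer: 34262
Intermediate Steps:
q(113 - 34) + 34183 = (113 - 34) + 34183 = 79 + 34183 = 34262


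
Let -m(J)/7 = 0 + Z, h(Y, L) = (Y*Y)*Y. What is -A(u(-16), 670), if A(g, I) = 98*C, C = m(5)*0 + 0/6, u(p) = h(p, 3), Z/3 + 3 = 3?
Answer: 0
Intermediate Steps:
Z = 0 (Z = -9 + 3*3 = -9 + 9 = 0)
h(Y, L) = Y³ (h(Y, L) = Y²*Y = Y³)
m(J) = 0 (m(J) = -7*(0 + 0) = -7*0 = 0)
u(p) = p³
C = 0 (C = 0*0 + 0/6 = 0 + 0*(⅙) = 0 + 0 = 0)
A(g, I) = 0 (A(g, I) = 98*0 = 0)
-A(u(-16), 670) = -1*0 = 0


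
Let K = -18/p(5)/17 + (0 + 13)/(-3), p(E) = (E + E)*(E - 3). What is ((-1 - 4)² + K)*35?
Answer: 73591/102 ≈ 721.48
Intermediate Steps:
p(E) = 2*E*(-3 + E) (p(E) = (2*E)*(-3 + E) = 2*E*(-3 + E))
K = -2237/510 (K = -18*1/(10*(-3 + 5))/17 + (0 + 13)/(-3) = -18/(2*5*2)*(1/17) + 13*(-⅓) = -18/20*(1/17) - 13/3 = -18*1/20*(1/17) - 13/3 = -9/10*1/17 - 13/3 = -9/170 - 13/3 = -2237/510 ≈ -4.3863)
((-1 - 4)² + K)*35 = ((-1 - 4)² - 2237/510)*35 = ((-5)² - 2237/510)*35 = (25 - 2237/510)*35 = (10513/510)*35 = 73591/102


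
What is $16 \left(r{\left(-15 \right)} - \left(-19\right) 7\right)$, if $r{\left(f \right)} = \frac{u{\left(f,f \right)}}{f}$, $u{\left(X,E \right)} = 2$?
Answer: $\frac{31888}{15} \approx 2125.9$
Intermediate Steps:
$r{\left(f \right)} = \frac{2}{f}$
$16 \left(r{\left(-15 \right)} - \left(-19\right) 7\right) = 16 \left(\frac{2}{-15} - \left(-19\right) 7\right) = 16 \left(2 \left(- \frac{1}{15}\right) - -133\right) = 16 \left(- \frac{2}{15} + 133\right) = 16 \cdot \frac{1993}{15} = \frac{31888}{15}$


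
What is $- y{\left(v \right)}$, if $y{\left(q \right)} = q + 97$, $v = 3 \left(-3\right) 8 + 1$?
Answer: $-26$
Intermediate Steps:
$v = -71$ ($v = \left(-9\right) 8 + 1 = -72 + 1 = -71$)
$y{\left(q \right)} = 97 + q$
$- y{\left(v \right)} = - (97 - 71) = \left(-1\right) 26 = -26$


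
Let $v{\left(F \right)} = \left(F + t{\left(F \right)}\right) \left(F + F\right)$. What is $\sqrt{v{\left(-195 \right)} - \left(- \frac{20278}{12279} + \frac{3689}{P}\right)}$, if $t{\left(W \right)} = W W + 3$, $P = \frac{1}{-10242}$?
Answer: $\frac{5 \sqrt{138880014295782}}{12279} \approx 4798.7$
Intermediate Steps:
$P = - \frac{1}{10242} \approx -9.7637 \cdot 10^{-5}$
$t{\left(W \right)} = 3 + W^{2}$ ($t{\left(W \right)} = W^{2} + 3 = 3 + W^{2}$)
$v{\left(F \right)} = 2 F \left(3 + F + F^{2}\right)$ ($v{\left(F \right)} = \left(F + \left(3 + F^{2}\right)\right) \left(F + F\right) = \left(3 + F + F^{2}\right) 2 F = 2 F \left(3 + F + F^{2}\right)$)
$\sqrt{v{\left(-195 \right)} - \left(- \frac{20278}{12279} + \frac{3689}{P}\right)} = \sqrt{2 \left(-195\right) \left(3 - 195 + \left(-195\right)^{2}\right) - \left(-37782738 - \frac{20278}{12279}\right)} = \sqrt{2 \left(-195\right) \left(3 - 195 + 38025\right) - - \frac{463934260180}{12279}} = \sqrt{2 \left(-195\right) 37833 + \left(\frac{20278}{12279} + 37782738\right)} = \sqrt{-14754870 + \frac{463934260180}{12279}} = \sqrt{\frac{282759211450}{12279}} = \frac{5 \sqrt{138880014295782}}{12279}$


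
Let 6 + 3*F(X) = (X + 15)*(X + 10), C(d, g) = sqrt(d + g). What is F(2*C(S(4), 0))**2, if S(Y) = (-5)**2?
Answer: 244036/9 ≈ 27115.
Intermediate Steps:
S(Y) = 25
F(X) = -2 + (10 + X)*(15 + X)/3 (F(X) = -2 + ((X + 15)*(X + 10))/3 = -2 + ((15 + X)*(10 + X))/3 = -2 + ((10 + X)*(15 + X))/3 = -2 + (10 + X)*(15 + X)/3)
F(2*C(S(4), 0))**2 = (48 + (2*sqrt(25 + 0))**2/3 + 25*(2*sqrt(25 + 0))/3)**2 = (48 + (2*sqrt(25))**2/3 + 25*(2*sqrt(25))/3)**2 = (48 + (2*5)**2/3 + 25*(2*5)/3)**2 = (48 + (1/3)*10**2 + (25/3)*10)**2 = (48 + (1/3)*100 + 250/3)**2 = (48 + 100/3 + 250/3)**2 = (494/3)**2 = 244036/9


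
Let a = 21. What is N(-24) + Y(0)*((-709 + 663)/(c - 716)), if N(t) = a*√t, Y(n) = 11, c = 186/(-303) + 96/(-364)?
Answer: 2325323/3294411 + 42*I*√6 ≈ 0.70584 + 102.88*I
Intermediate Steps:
c = -8066/9191 (c = 186*(-1/303) + 96*(-1/364) = -62/101 - 24/91 = -8066/9191 ≈ -0.87760)
N(t) = 21*√t
N(-24) + Y(0)*((-709 + 663)/(c - 716)) = 21*√(-24) + 11*((-709 + 663)/(-8066/9191 - 716)) = 21*(2*I*√6) + 11*(-46/(-6588822/9191)) = 42*I*√6 + 11*(-46*(-9191/6588822)) = 42*I*√6 + 11*(211393/3294411) = 42*I*√6 + 2325323/3294411 = 2325323/3294411 + 42*I*√6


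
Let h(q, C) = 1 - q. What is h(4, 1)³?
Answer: -27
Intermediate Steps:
h(4, 1)³ = (1 - 1*4)³ = (1 - 4)³ = (-3)³ = -27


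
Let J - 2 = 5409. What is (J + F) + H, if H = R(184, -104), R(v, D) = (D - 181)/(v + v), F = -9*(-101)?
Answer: 2325475/368 ≈ 6319.2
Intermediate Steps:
J = 5411 (J = 2 + 5409 = 5411)
F = 909
R(v, D) = (-181 + D)/(2*v) (R(v, D) = (-181 + D)/((2*v)) = (-181 + D)*(1/(2*v)) = (-181 + D)/(2*v))
H = -285/368 (H = (1/2)*(-181 - 104)/184 = (1/2)*(1/184)*(-285) = -285/368 ≈ -0.77446)
(J + F) + H = (5411 + 909) - 285/368 = 6320 - 285/368 = 2325475/368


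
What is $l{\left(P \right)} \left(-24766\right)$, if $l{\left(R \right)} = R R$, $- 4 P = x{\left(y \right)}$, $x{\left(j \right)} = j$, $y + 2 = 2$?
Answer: $0$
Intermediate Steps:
$y = 0$ ($y = -2 + 2 = 0$)
$P = 0$ ($P = \left(- \frac{1}{4}\right) 0 = 0$)
$l{\left(R \right)} = R^{2}$
$l{\left(P \right)} \left(-24766\right) = 0^{2} \left(-24766\right) = 0 \left(-24766\right) = 0$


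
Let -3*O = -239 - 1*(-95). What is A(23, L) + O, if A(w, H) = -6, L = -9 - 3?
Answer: 42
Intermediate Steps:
L = -12
O = 48 (O = -(-239 - 1*(-95))/3 = -(-239 + 95)/3 = -1/3*(-144) = 48)
A(23, L) + O = -6 + 48 = 42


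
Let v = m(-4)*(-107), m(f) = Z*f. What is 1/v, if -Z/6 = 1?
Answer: -1/2568 ≈ -0.00038941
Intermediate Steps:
Z = -6 (Z = -6*1 = -6)
m(f) = -6*f
v = -2568 (v = -6*(-4)*(-107) = 24*(-107) = -2568)
1/v = 1/(-2568) = -1/2568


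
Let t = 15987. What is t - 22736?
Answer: -6749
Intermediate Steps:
t - 22736 = 15987 - 22736 = -6749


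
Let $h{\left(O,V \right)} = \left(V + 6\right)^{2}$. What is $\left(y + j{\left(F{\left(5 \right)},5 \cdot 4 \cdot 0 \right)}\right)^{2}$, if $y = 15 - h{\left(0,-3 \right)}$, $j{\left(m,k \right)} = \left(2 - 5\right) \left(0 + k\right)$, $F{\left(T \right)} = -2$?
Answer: $36$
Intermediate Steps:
$j{\left(m,k \right)} = - 3 k$
$h{\left(O,V \right)} = \left(6 + V\right)^{2}$
$y = 6$ ($y = 15 - \left(6 - 3\right)^{2} = 15 - 3^{2} = 15 - 9 = 6$)
$\left(y + j{\left(F{\left(5 \right)},5 \cdot 4 \cdot 0 \right)}\right)^{2} = \left(6 - 3 \cdot 5 \cdot 4 \cdot 0\right)^{2} = \left(6 - 3 \cdot 20 \cdot 0\right)^{2} = \left(6 - 0\right)^{2} = \left(6 + 0\right)^{2} = 6^{2} = 36$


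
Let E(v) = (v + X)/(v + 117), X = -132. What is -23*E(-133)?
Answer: -6095/16 ≈ -380.94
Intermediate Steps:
E(v) = (-132 + v)/(117 + v) (E(v) = (v - 132)/(v + 117) = (-132 + v)/(117 + v))
-23*E(-133) = -23*(-132 - 133)/(117 - 133) = -23*(-265)/(-16) = -(-23)*(-265)/16 = -23*265/16 = -6095/16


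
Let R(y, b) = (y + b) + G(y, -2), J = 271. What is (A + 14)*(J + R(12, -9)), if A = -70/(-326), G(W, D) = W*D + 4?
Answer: 588518/163 ≈ 3610.5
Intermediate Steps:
G(W, D) = 4 + D*W (G(W, D) = D*W + 4 = 4 + D*W)
A = 35/163 (A = -70*(-1/326) = 35/163 ≈ 0.21472)
R(y, b) = 4 + b - y (R(y, b) = (y + b) + (4 - 2*y) = (b + y) + (4 - 2*y) = 4 + b - y)
(A + 14)*(J + R(12, -9)) = (35/163 + 14)*(271 + (4 - 9 - 1*12)) = 2317*(271 + (4 - 9 - 12))/163 = 2317*(271 - 17)/163 = (2317/163)*254 = 588518/163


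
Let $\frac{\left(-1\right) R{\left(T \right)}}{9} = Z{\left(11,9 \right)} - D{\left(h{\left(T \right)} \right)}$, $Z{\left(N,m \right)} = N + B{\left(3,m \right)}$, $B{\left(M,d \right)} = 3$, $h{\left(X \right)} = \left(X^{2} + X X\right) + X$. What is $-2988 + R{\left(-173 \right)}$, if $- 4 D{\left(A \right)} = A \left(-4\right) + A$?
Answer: $\frac{1599039}{4} \approx 3.9976 \cdot 10^{5}$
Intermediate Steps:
$h{\left(X \right)} = X + 2 X^{2}$ ($h{\left(X \right)} = \left(X^{2} + X^{2}\right) + X = 2 X^{2} + X = X + 2 X^{2}$)
$Z{\left(N,m \right)} = 3 + N$ ($Z{\left(N,m \right)} = N + 3 = 3 + N$)
$D{\left(A \right)} = \frac{3 A}{4}$ ($D{\left(A \right)} = - \frac{A \left(-4\right) + A}{4} = - \frac{- 4 A + A}{4} = - \frac{\left(-3\right) A}{4} = \frac{3 A}{4}$)
$R{\left(T \right)} = -126 + \frac{27 T \left(1 + 2 T\right)}{4}$ ($R{\left(T \right)} = - 9 \left(\left(3 + 11\right) - \frac{3 T \left(1 + 2 T\right)}{4}\right) = - 9 \left(14 - \frac{3 T \left(1 + 2 T\right)}{4}\right) = -126 + \frac{27 T \left(1 + 2 T\right)}{4}$)
$-2988 + R{\left(-173 \right)} = -2988 - \left(126 + \frac{4671 \left(1 + 2 \left(-173\right)\right)}{4}\right) = -2988 - \left(126 + \frac{4671 \left(1 - 346\right)}{4}\right) = -2988 - \left(126 + \frac{4671}{4} \left(-345\right)\right) = -2988 + \left(-126 + \frac{1611495}{4}\right) = -2988 + \frac{1610991}{4} = \frac{1599039}{4}$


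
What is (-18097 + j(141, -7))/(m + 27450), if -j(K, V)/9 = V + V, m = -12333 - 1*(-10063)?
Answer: -17971/25180 ≈ -0.71370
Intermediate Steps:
m = -2270 (m = -12333 + 10063 = -2270)
j(K, V) = -18*V (j(K, V) = -9*(V + V) = -18*V)
(-18097 + j(141, -7))/(m + 27450) = (-18097 - 18*(-7))/(-2270 + 27450) = (-18097 + 126)/25180 = -17971*1/25180 = -17971/25180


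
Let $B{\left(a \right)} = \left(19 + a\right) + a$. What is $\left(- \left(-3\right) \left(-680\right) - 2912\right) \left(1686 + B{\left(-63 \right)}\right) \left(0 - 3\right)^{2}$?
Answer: $-70372872$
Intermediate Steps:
$B{\left(a \right)} = 19 + 2 a$
$\left(- \left(-3\right) \left(-680\right) - 2912\right) \left(1686 + B{\left(-63 \right)}\right) \left(0 - 3\right)^{2} = \left(- \left(-3\right) \left(-680\right) - 2912\right) \left(1686 + \left(19 + 2 \left(-63\right)\right)\right) \left(0 - 3\right)^{2} = \left(\left(-1\right) 2040 - 2912\right) \left(1686 + \left(19 - 126\right)\right) \left(-3\right)^{2} = \left(-2040 - 2912\right) \left(1686 - 107\right) 9 = \left(-4952\right) 1579 \cdot 9 = \left(-7819208\right) 9 = -70372872$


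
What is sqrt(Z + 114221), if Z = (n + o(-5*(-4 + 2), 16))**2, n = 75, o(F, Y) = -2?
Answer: 5*sqrt(4782) ≈ 345.76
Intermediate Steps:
Z = 5329 (Z = (75 - 2)**2 = 73**2 = 5329)
sqrt(Z + 114221) = sqrt(5329 + 114221) = sqrt(119550) = 5*sqrt(4782)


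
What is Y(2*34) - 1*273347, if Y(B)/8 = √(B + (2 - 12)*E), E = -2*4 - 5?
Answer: -273347 + 24*√22 ≈ -2.7323e+5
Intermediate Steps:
E = -13 (E = -8 - 5 = -13)
Y(B) = 8*√(130 + B) (Y(B) = 8*√(B + (2 - 12)*(-13)) = 8*√(B - 10*(-13)) = 8*√(B + 130) = 8*√(130 + B))
Y(2*34) - 1*273347 = 8*√(130 + 2*34) - 1*273347 = 8*√(130 + 68) - 273347 = 8*√198 - 273347 = 8*(3*√22) - 273347 = 24*√22 - 273347 = -273347 + 24*√22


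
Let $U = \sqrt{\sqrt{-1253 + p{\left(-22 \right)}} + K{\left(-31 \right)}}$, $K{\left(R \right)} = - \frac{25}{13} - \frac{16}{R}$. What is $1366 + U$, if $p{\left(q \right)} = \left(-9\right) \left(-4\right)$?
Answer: $1366 + \frac{\sqrt{-228501 + 162409 i \sqrt{1217}}}{403} \approx 1370.1 + 4.2615 i$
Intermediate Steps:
$p{\left(q \right)} = 36$
$K{\left(R \right)} = - \frac{25}{13} - \frac{16}{R}$ ($K{\left(R \right)} = \left(-25\right) \frac{1}{13} - \frac{16}{R} = - \frac{25}{13} - \frac{16}{R}$)
$U = \sqrt{- \frac{567}{403} + i \sqrt{1217}}$ ($U = \sqrt{\sqrt{-1253 + 36} - \left(\frac{25}{13} + \frac{16}{-31}\right)} = \sqrt{\sqrt{-1217} - \frac{567}{403}} = \sqrt{i \sqrt{1217} + \left(- \frac{25}{13} + \frac{16}{31}\right)} = \sqrt{i \sqrt{1217} - \frac{567}{403}} = \sqrt{- \frac{567}{403} + i \sqrt{1217}} \approx 4.0931 + 4.2615 i$)
$1366 + U = 1366 + \frac{\sqrt{-228501 + 162409 i \sqrt{1217}}}{403}$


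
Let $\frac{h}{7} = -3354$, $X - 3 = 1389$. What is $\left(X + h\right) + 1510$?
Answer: $-20576$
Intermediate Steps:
$X = 1392$ ($X = 3 + 1389 = 1392$)
$h = -23478$ ($h = 7 \left(-3354\right) = -23478$)
$\left(X + h\right) + 1510 = \left(1392 - 23478\right) + 1510 = -22086 + 1510 = -20576$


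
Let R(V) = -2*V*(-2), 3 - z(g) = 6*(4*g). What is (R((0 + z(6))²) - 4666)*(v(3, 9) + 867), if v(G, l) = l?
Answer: 65575608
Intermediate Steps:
z(g) = 3 - 24*g (z(g) = 3 - 6*4*g = 3 - 24*g)
R(V) = 4*V
(R((0 + z(6))²) - 4666)*(v(3, 9) + 867) = (4*(0 + (3 - 24*6))² - 4666)*(9 + 867) = (4*(0 + (3 - 144))² - 4666)*876 = (4*(0 - 141)² - 4666)*876 = (4*(-141)² - 4666)*876 = (4*19881 - 4666)*876 = (79524 - 4666)*876 = 74858*876 = 65575608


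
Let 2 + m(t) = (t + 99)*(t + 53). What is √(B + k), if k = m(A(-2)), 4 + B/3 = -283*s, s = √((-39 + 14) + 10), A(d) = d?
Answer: √(4933 - 849*I*√15) ≈ 73.693 - 22.31*I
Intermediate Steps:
s = I*√15 (s = √(-25 + 10) = √(-15) = I*√15 ≈ 3.873*I)
m(t) = -2 + (53 + t)*(99 + t) (m(t) = -2 + (t + 99)*(t + 53) = -2 + (99 + t)*(53 + t) = -2 + (53 + t)*(99 + t))
B = -12 - 849*I*√15 (B = -12 + 3*(-283*I*√15) = -12 - 849*I*√15 ≈ -12.0 - 3288.2*I)
k = 4945 (k = 5245 + (-2)² + 152*(-2) = 5245 + 4 - 304 = 4945)
√(B + k) = √((-12 - 849*I*√15) + 4945) = √(4933 - 849*I*√15)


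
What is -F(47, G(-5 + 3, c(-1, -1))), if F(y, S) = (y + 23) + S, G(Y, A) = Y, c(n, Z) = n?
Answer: -68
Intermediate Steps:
F(y, S) = 23 + S + y (F(y, S) = (23 + y) + S = 23 + S + y)
-F(47, G(-5 + 3, c(-1, -1))) = -(23 + (-5 + 3) + 47) = -(23 - 2 + 47) = -1*68 = -68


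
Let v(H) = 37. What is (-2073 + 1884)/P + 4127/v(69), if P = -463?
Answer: 1917794/17131 ≈ 111.95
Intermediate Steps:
(-2073 + 1884)/P + 4127/v(69) = (-2073 + 1884)/(-463) + 4127/37 = -189*(-1/463) + 4127*(1/37) = 189/463 + 4127/37 = 1917794/17131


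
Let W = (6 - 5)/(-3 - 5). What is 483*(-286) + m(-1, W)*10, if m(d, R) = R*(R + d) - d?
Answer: -4420051/32 ≈ -1.3813e+5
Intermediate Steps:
W = -⅛ (W = 1/(-8) = 1*(-⅛) = -⅛ ≈ -0.12500)
m(d, R) = -d + R*(R + d)
483*(-286) + m(-1, W)*10 = 483*(-286) + ((-⅛)² - 1*(-1) - ⅛*(-1))*10 = -138138 + (1/64 + 1 + ⅛)*10 = -138138 + (73/64)*10 = -138138 + 365/32 = -4420051/32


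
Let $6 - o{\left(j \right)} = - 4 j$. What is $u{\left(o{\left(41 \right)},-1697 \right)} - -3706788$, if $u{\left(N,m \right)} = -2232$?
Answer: $3704556$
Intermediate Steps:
$o{\left(j \right)} = 6 + 4 j$ ($o{\left(j \right)} = 6 - - 4 j = 6 + 4 j$)
$u{\left(o{\left(41 \right)},-1697 \right)} - -3706788 = -2232 - -3706788 = -2232 + 3706788 = 3704556$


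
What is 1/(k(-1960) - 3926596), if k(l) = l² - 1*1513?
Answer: -1/86509 ≈ -1.1559e-5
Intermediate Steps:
k(l) = -1513 + l² (k(l) = l² - 1513 = -1513 + l²)
1/(k(-1960) - 3926596) = 1/((-1513 + (-1960)²) - 3926596) = 1/((-1513 + 3841600) - 3926596) = 1/(3840087 - 3926596) = 1/(-86509) = -1/86509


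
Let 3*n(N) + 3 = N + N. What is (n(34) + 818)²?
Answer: 6345361/9 ≈ 7.0504e+5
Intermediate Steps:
n(N) = -1 + 2*N/3 (n(N) = -1 + (N + N)/3 = -1 + (2*N)/3 = -1 + 2*N/3)
(n(34) + 818)² = ((-1 + (⅔)*34) + 818)² = ((-1 + 68/3) + 818)² = (65/3 + 818)² = (2519/3)² = 6345361/9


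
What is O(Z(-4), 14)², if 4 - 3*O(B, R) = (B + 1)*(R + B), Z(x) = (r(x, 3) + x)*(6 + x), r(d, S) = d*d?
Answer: 894916/9 ≈ 99435.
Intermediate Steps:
r(d, S) = d²
Z(x) = (6 + x)*(x + x²) (Z(x) = (x² + x)*(6 + x) = (x + x²)*(6 + x) = (6 + x)*(x + x²))
O(B, R) = 4/3 - (1 + B)*(B + R)/3 (O(B, R) = 4/3 - (B + 1)*(R + B)/3 = 4/3 - (1 + B)*(B + R)/3)
O(Z(-4), 14)² = (4/3 - (-4)*(6 + (-4)² + 7*(-4))/3 - ⅓*14 - 16*(6 + (-4)² + 7*(-4))²/3 - ⅓*(-4*(6 + (-4)² + 7*(-4)))*14)² = (4/3 - (-4)*(6 + 16 - 28)/3 - 14/3 - 16*(6 + 16 - 28)²/3 - ⅓*(-4*(6 + 16 - 28))*14)² = (4/3 - (-4)*(-6)/3 - 14/3 - (-4*(-6))²/3 - ⅓*(-4*(-6))*14)² = (4/3 - ⅓*24 - 14/3 - ⅓*24² - ⅓*24*14)² = (4/3 - 8 - 14/3 - ⅓*576 - 112)² = (4/3 - 8 - 14/3 - 192 - 112)² = (-946/3)² = 894916/9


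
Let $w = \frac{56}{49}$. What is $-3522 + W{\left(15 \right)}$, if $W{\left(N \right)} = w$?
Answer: $- \frac{24646}{7} \approx -3520.9$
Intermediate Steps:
$w = \frac{8}{7}$ ($w = 56 \cdot \frac{1}{49} = \frac{8}{7} \approx 1.1429$)
$W{\left(N \right)} = \frac{8}{7}$
$-3522 + W{\left(15 \right)} = -3522 + \frac{8}{7} = - \frac{24646}{7}$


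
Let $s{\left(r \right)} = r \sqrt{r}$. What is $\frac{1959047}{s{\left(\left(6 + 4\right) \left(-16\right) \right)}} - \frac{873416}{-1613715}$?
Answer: $\frac{873416}{1613715} + \frac{1959047 i \sqrt{10}}{6400} \approx 0.54125 + 967.98 i$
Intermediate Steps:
$s{\left(r \right)} = r^{\frac{3}{2}}$
$\frac{1959047}{s{\left(\left(6 + 4\right) \left(-16\right) \right)}} - \frac{873416}{-1613715} = \frac{1959047}{\left(\left(6 + 4\right) \left(-16\right)\right)^{\frac{3}{2}}} - \frac{873416}{-1613715} = \frac{1959047}{\left(10 \left(-16\right)\right)^{\frac{3}{2}}} - - \frac{873416}{1613715} = \frac{1959047}{\left(-160\right)^{\frac{3}{2}}} + \frac{873416}{1613715} = \frac{1959047}{\left(-640\right) i \sqrt{10}} + \frac{873416}{1613715} = 1959047 \frac{i \sqrt{10}}{6400} + \frac{873416}{1613715} = \frac{1959047 i \sqrt{10}}{6400} + \frac{873416}{1613715} = \frac{873416}{1613715} + \frac{1959047 i \sqrt{10}}{6400}$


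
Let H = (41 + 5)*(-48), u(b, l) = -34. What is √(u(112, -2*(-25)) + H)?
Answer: I*√2242 ≈ 47.35*I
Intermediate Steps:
H = -2208 (H = 46*(-48) = -2208)
√(u(112, -2*(-25)) + H) = √(-34 - 2208) = √(-2242) = I*√2242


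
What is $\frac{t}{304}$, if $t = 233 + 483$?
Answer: $\frac{179}{76} \approx 2.3553$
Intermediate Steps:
$t = 716$
$\frac{t}{304} = \frac{716}{304} = 716 \cdot \frac{1}{304} = \frac{179}{76}$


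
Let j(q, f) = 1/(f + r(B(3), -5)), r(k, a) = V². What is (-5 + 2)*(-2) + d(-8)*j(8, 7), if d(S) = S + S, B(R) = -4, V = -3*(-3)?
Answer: 64/11 ≈ 5.8182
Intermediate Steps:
V = 9
r(k, a) = 81 (r(k, a) = 9² = 81)
d(S) = 2*S
j(q, f) = 1/(81 + f) (j(q, f) = 1/(f + 81) = 1/(81 + f))
(-5 + 2)*(-2) + d(-8)*j(8, 7) = (-5 + 2)*(-2) + (2*(-8))/(81 + 7) = -3*(-2) - 16/88 = 6 - 16*1/88 = 6 - 2/11 = 64/11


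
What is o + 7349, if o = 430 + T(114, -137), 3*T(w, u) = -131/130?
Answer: 3033679/390 ≈ 7778.7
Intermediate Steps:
T(w, u) = -131/390 (T(w, u) = (-131/130)/3 = (-131*1/130)/3 = (1/3)*(-131/130) = -131/390)
o = 167569/390 (o = 430 - 131/390 = 167569/390 ≈ 429.66)
o + 7349 = 167569/390 + 7349 = 3033679/390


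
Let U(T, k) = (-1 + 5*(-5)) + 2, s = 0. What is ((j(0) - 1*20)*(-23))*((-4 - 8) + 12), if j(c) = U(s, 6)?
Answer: 0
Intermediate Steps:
U(T, k) = -24 (U(T, k) = (-1 - 25) + 2 = -26 + 2 = -24)
j(c) = -24
((j(0) - 1*20)*(-23))*((-4 - 8) + 12) = ((-24 - 1*20)*(-23))*((-4 - 8) + 12) = ((-24 - 20)*(-23))*(-12 + 12) = -44*(-23)*0 = 1012*0 = 0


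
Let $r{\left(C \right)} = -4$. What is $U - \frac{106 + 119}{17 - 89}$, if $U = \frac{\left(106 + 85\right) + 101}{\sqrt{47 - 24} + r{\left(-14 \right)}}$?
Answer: $\frac{9519}{56} + \frac{292 \sqrt{23}}{7} \approx 370.04$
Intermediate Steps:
$U = \frac{292}{-4 + \sqrt{23}}$ ($U = \frac{\left(106 + 85\right) + 101}{\sqrt{47 - 24} - 4} = \frac{191 + 101}{\sqrt{23} - 4} = \frac{292}{-4 + \sqrt{23}} \approx 366.91$)
$U - \frac{106 + 119}{17 - 89} = \left(\frac{1168}{7} + \frac{292 \sqrt{23}}{7}\right) - \frac{106 + 119}{17 - 89} = \left(\frac{1168}{7} + \frac{292 \sqrt{23}}{7}\right) - \frac{225}{-72} = \left(\frac{1168}{7} + \frac{292 \sqrt{23}}{7}\right) - 225 \left(- \frac{1}{72}\right) = \left(\frac{1168}{7} + \frac{292 \sqrt{23}}{7}\right) - - \frac{25}{8} = \left(\frac{1168}{7} + \frac{292 \sqrt{23}}{7}\right) + \frac{25}{8} = \frac{9519}{56} + \frac{292 \sqrt{23}}{7}$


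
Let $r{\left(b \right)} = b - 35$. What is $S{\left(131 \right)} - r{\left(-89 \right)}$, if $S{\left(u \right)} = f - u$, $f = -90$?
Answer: $-97$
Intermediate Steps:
$r{\left(b \right)} = -35 + b$ ($r{\left(b \right)} = b - 35 = -35 + b$)
$S{\left(u \right)} = -90 - u$
$S{\left(131 \right)} - r{\left(-89 \right)} = \left(-90 - 131\right) - \left(-35 - 89\right) = \left(-90 - 131\right) - -124 = -221 + 124 = -97$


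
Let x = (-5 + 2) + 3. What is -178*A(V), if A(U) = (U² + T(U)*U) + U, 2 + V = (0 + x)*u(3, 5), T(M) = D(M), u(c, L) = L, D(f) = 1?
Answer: 0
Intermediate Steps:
T(M) = 1
x = 0 (x = -3 + 3 = 0)
V = -2 (V = -2 + (0 + 0)*5 = -2 + 0*5 = -2 + 0 = -2)
A(U) = U² + 2*U (A(U) = (U² + 1*U) + U = (U² + U) + U = (U + U²) + U = U² + 2*U)
-178*A(V) = -(-356)*(2 - 2) = -(-356)*0 = -178*0 = 0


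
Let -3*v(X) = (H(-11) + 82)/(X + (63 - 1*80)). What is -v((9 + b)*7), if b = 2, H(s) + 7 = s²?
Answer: 49/45 ≈ 1.0889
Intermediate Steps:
H(s) = -7 + s²
v(X) = -196/(3*(-17 + X)) (v(X) = -((-7 + (-11)²) + 82)/(3*(X + (63 - 1*80))) = -((-7 + 121) + 82)/(3*(X + (63 - 80))) = -(114 + 82)/(3*(X - 17)) = -196/(3*(-17 + X)))
-v((9 + b)*7) = -(-196)/(-51 + 3*((9 + 2)*7)) = -(-196)/(-51 + 3*(11*7)) = -(-196)/(-51 + 3*77) = -(-196)/(-51 + 231) = -(-196)/180 = -1*(-49/45) = 49/45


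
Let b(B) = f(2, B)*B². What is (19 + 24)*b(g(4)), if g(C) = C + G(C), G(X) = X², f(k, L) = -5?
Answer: -86000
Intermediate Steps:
g(C) = C + C²
b(B) = -5*B²
(19 + 24)*b(g(4)) = (19 + 24)*(-5*16*(1 + 4)²) = 43*(-5*(4*5)²) = 43*(-5*20²) = 43*(-5*400) = 43*(-2000) = -86000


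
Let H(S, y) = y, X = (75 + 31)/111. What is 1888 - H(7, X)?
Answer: 209462/111 ≈ 1887.0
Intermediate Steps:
X = 106/111 (X = 106*(1/111) = 106/111 ≈ 0.95496)
1888 - H(7, X) = 1888 - 1*106/111 = 1888 - 106/111 = 209462/111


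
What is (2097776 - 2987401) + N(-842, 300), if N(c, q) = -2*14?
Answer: -889653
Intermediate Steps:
N(c, q) = -28
(2097776 - 2987401) + N(-842, 300) = (2097776 - 2987401) - 28 = -889625 - 28 = -889653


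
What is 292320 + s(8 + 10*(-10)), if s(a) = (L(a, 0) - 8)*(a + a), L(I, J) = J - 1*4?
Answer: 294528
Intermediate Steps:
L(I, J) = -4 + J (L(I, J) = J - 4 = -4 + J)
s(a) = -24*a (s(a) = ((-4 + 0) - 8)*(a + a) = (-4 - 8)*(2*a) = -24*a)
292320 + s(8 + 10*(-10)) = 292320 - 24*(8 + 10*(-10)) = 292320 - 24*(8 - 100) = 292320 - 24*(-92) = 292320 + 2208 = 294528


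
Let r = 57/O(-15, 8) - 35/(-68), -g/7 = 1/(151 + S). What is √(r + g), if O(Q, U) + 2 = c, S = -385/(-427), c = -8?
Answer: I*√3245177275045/787610 ≈ 2.2872*I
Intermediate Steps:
S = 55/61 (S = -385*(-1/427) = 55/61 ≈ 0.90164)
O(Q, U) = -10 (O(Q, U) = -2 - 8 = -10)
g = -427/9266 (g = -7/(151 + 55/61) = -7/9266/61 = -7*61/9266 = -427/9266 ≈ -0.046082)
r = -1763/340 (r = 57/(-10) - 35/(-68) = 57*(-⅒) - 35*(-1/68) = -57/10 + 35/68 = -1763/340 ≈ -5.1853)
√(r + g) = √(-1763/340 - 427/9266) = √(-8240569/1575220) = I*√3245177275045/787610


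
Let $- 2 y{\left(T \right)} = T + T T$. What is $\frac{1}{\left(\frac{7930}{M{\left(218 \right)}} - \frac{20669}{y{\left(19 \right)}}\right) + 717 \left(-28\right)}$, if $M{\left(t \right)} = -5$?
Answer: $- \frac{190}{4095111} \approx -4.6397 \cdot 10^{-5}$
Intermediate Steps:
$y{\left(T \right)} = - \frac{T}{2} - \frac{T^{2}}{2}$ ($y{\left(T \right)} = - \frac{T + T T}{2} = - \frac{T + T^{2}}{2} = - \frac{T}{2} - \frac{T^{2}}{2}$)
$\frac{1}{\left(\frac{7930}{M{\left(218 \right)}} - \frac{20669}{y{\left(19 \right)}}\right) + 717 \left(-28\right)} = \frac{1}{\left(\frac{7930}{-5} - \frac{20669}{\left(- \frac{1}{2}\right) 19 \left(1 + 19\right)}\right) + 717 \left(-28\right)} = \frac{1}{\left(7930 \left(- \frac{1}{5}\right) - \frac{20669}{\left(- \frac{1}{2}\right) 19 \cdot 20}\right) - 20076} = \frac{1}{\left(-1586 - \frac{20669}{-190}\right) - 20076} = \frac{1}{\left(-1586 - - \frac{20669}{190}\right) - 20076} = \frac{1}{\left(-1586 + \frac{20669}{190}\right) - 20076} = \frac{1}{- \frac{280671}{190} - 20076} = \frac{1}{- \frac{4095111}{190}} = - \frac{190}{4095111}$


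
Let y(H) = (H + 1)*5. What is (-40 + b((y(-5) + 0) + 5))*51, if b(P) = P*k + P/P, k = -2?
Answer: -459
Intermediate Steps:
y(H) = 5 + 5*H (y(H) = (1 + H)*5 = 5 + 5*H)
b(P) = 1 - 2*P (b(P) = P*(-2) + P/P = -2*P + 1 = 1 - 2*P)
(-40 + b((y(-5) + 0) + 5))*51 = (-40 + (1 - 2*(((5 + 5*(-5)) + 0) + 5)))*51 = (-40 + (1 - 2*(((5 - 25) + 0) + 5)))*51 = (-40 + (1 - 2*((-20 + 0) + 5)))*51 = (-40 + (1 - 2*(-20 + 5)))*51 = (-40 + (1 - 2*(-15)))*51 = (-40 + (1 + 30))*51 = (-40 + 31)*51 = -9*51 = -459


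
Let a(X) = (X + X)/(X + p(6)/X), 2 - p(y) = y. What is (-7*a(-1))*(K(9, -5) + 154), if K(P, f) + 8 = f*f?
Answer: 798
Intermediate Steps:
p(y) = 2 - y
K(P, f) = -8 + f² (K(P, f) = -8 + f*f = -8 + f²)
a(X) = 2*X/(X - 4/X) (a(X) = (X + X)/(X + (2 - 1*6)/X) = (2*X)/(X + (2 - 6)/X) = (2*X)/(X - 4/X) = 2*X/(X - 4/X))
(-7*a(-1))*(K(9, -5) + 154) = (-14*(-1)²/(-4 + (-1)²))*((-8 + (-5)²) + 154) = (-14/(-4 + 1))*((-8 + 25) + 154) = (-14/(-3))*(17 + 154) = -14*(-1)/3*171 = -7*(-⅔)*171 = (14/3)*171 = 798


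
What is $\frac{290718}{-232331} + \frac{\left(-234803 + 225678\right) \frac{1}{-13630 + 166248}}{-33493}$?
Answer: $- \frac{1486042089135557}{1187591195445094} \approx -1.2513$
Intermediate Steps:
$\frac{290718}{-232331} + \frac{\left(-234803 + 225678\right) \frac{1}{-13630 + 166248}}{-33493} = 290718 \left(- \frac{1}{232331}\right) + - \frac{9125}{152618} \left(- \frac{1}{33493}\right) = - \frac{290718}{232331} + \left(-9125\right) \frac{1}{152618} \left(- \frac{1}{33493}\right) = - \frac{290718}{232331} - - \frac{9125}{5111634674} = - \frac{290718}{232331} + \frac{9125}{5111634674} = - \frac{1486042089135557}{1187591195445094}$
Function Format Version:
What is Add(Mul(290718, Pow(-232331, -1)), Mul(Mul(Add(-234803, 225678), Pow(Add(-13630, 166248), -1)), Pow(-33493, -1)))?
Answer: Rational(-1486042089135557, 1187591195445094) ≈ -1.2513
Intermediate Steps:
Add(Mul(290718, Pow(-232331, -1)), Mul(Mul(Add(-234803, 225678), Pow(Add(-13630, 166248), -1)), Pow(-33493, -1))) = Add(Mul(290718, Rational(-1, 232331)), Mul(Mul(-9125, Pow(152618, -1)), Rational(-1, 33493))) = Add(Rational(-290718, 232331), Mul(Mul(-9125, Rational(1, 152618)), Rational(-1, 33493))) = Add(Rational(-290718, 232331), Mul(Rational(-9125, 152618), Rational(-1, 33493))) = Add(Rational(-290718, 232331), Rational(9125, 5111634674)) = Rational(-1486042089135557, 1187591195445094)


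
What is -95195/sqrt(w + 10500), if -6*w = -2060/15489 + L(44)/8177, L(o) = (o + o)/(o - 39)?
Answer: -285585*sqrt(4210803398410011547170)/19947976027534 ≈ -929.01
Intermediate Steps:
L(o) = 2*o/(-39 + o) (L(o) = (2*o)/(-39 + o) = 2*o/(-39 + o))
w = 41430034/1899803295 (w = -(-2060/15489 + (2*44/(-39 + 44))/8177)/6 = -(-2060*1/15489 + (2*44/5)*(1/8177))/6 = -(-2060/15489 + (2*44*(1/5))*(1/8177))/6 = -(-2060/15489 + (88/5)*(1/8177))/6 = -(-2060/15489 + 88/40885)/6 = -1/6*(-82860068/633267765) = 41430034/1899803295 ≈ 0.021808)
-95195/sqrt(w + 10500) = -95195/sqrt(41430034/1899803295 + 10500) = -95195*3*sqrt(4210803398410011547170)/19947976027534 = -285585*sqrt(4210803398410011547170)/19947976027534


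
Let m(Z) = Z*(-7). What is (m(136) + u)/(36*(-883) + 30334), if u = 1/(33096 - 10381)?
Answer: 21624679/33027610 ≈ 0.65475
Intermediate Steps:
m(Z) = -7*Z
u = 1/22715 ≈ 4.4024e-5
(m(136) + u)/(36*(-883) + 30334) = (-7*136 + 1/22715)/(36*(-883) + 30334) = (-952 + 1/22715)/(-31788 + 30334) = -21624679/22715/(-1454) = -21624679/22715*(-1/1454) = 21624679/33027610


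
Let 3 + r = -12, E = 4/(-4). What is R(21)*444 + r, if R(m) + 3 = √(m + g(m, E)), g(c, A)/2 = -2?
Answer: -1347 + 444*√17 ≈ 483.66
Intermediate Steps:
E = -1 (E = 4*(-¼) = -1)
r = -15 (r = -3 - 12 = -15)
g(c, A) = -4 (g(c, A) = 2*(-2) = -4)
R(m) = -3 + √(-4 + m) (R(m) = -3 + √(m - 4) = -3 + √(-4 + m))
R(21)*444 + r = (-3 + √(-4 + 21))*444 - 15 = (-3 + √17)*444 - 15 = (-1332 + 444*√17) - 15 = -1347 + 444*√17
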